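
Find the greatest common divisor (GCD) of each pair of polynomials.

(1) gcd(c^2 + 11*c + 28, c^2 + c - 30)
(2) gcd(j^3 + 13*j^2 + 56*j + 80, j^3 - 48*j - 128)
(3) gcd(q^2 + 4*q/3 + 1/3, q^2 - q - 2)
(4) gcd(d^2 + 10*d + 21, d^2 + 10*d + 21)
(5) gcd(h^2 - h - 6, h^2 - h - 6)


(1) = gcd((c + 4)*(c + 7), (c - 5)*(c + 6)) = 1
(2) = j^2 + 8*j + 16
(3) = q + 1
(4) = gcd((d + 3)*(d + 7), (d + 3)*(d + 7)) = d^2 + 10*d + 21
(5) = h^2 - h - 6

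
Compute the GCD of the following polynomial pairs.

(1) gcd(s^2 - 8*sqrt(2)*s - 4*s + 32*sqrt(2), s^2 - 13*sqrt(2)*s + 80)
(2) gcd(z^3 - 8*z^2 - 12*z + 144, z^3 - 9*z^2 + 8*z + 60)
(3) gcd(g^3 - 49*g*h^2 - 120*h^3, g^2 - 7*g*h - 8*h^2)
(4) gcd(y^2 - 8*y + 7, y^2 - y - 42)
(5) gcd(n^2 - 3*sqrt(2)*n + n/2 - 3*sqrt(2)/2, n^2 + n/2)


(1) = s - 8*sqrt(2)
(2) = z - 6
(3) = gcd((g - 8*h)*(g + 3*h)*(g + 5*h), (g - 8*h)*(g + h)) = g - 8*h
(4) = gcd((y - 7)*(y - 1), (y - 7)*(y + 6)) = y - 7
(5) = gcd((n + 1/2)*(n - 3*sqrt(2)), n*(n + 1/2)) = n + 1/2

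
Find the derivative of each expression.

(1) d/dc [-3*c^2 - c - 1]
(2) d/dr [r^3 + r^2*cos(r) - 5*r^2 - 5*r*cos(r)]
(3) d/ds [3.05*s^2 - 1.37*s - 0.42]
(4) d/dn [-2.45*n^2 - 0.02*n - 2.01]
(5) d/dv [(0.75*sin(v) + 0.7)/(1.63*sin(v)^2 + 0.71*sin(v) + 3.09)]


(1) = -6*c - 1
(2) = -r^2*sin(r) + 3*r^2 + 5*r*sin(r) + 2*r*cos(r) - 10*r - 5*cos(r)
(3) = 6.1*s - 1.37
(4) = -4.9*n - 0.02
(5) = (-1.2225*sin(v)^2 - 2.282*sin(v) + 1.8205)*cos(v)/(2.6569*sin(v)^4 + 2.3146*sin(v)^3 + 10.5775*sin(v)^2 + 4.3878*sin(v) + 9.5481)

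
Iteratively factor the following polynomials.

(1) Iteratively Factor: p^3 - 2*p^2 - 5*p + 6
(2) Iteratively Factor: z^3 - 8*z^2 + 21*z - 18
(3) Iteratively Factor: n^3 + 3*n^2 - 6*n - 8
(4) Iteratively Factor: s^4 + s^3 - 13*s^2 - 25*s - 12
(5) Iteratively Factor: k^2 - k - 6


(1) = (p + 2)*(p^2 - 4*p + 3) = (p - 3)*(p + 2)*(p - 1)
(2) = (z - 3)*(z^2 - 5*z + 6) = (z - 3)*(z - 2)*(z - 3)
(3) = (n + 1)*(n^2 + 2*n - 8) = (n + 1)*(n + 4)*(n - 2)
(4) = (s - 4)*(s^3 + 5*s^2 + 7*s + 3) = (s - 4)*(s + 1)*(s^2 + 4*s + 3) = (s - 4)*(s + 1)^2*(s + 3)
(5) = (k - 3)*(k + 2)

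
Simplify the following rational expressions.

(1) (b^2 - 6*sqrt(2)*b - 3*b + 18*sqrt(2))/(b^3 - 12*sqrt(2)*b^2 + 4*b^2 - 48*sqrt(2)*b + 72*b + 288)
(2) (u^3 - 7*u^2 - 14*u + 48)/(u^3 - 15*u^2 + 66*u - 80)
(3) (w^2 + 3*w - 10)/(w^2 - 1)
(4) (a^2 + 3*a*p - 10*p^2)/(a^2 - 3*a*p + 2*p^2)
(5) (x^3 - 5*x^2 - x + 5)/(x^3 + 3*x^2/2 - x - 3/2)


(1) = (b - 3)/(b^2 + b*(4 - 6*sqrt(2)) - 24*sqrt(2))
(2) = (u + 3)/(u - 5)
(3) = (w^2 + 3*w - 10)/(w^2 - 1)
(4) = (-a - 5*p)/(-a + p)
(5) = (2*x - 10)/(2*x + 3)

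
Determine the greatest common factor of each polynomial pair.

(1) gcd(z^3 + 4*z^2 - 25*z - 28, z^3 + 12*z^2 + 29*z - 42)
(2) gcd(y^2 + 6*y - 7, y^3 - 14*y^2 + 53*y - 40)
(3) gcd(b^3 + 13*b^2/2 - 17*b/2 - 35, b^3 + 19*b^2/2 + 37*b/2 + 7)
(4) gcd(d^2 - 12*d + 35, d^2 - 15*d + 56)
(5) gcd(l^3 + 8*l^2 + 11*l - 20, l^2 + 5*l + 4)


(1) = z + 7
(2) = gcd((y - 1)*(y + 7), (y - 8)*(y - 5)*(y - 1)) = y - 1
(3) = b^2 + 9*b + 14
(4) = gcd((d - 7)*(d - 5), (d - 8)*(d - 7)) = d - 7
(5) = l + 4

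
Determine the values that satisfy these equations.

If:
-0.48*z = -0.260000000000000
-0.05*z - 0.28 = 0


Then:
No Solution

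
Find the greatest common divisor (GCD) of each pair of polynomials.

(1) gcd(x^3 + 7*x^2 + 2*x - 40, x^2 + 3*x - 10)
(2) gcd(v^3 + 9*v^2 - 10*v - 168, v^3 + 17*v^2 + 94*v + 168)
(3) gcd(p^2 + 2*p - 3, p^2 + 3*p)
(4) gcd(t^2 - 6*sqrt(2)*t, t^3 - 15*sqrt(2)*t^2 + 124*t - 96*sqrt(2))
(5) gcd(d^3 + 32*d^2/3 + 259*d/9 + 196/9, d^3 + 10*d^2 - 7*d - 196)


(1) = gcd((x - 2)*(x + 4)*(x + 5), (x - 2)*(x + 5)) = x^2 + 3*x - 10
(2) = gcd((v - 4)*(v + 6)*(v + 7), (v + 4)*(v + 6)*(v + 7)) = v^2 + 13*v + 42
(3) = p + 3
(4) = t - 6*sqrt(2)
(5) = gcd((d + 4/3)*(d + 7/3)*(d + 7), (d - 4)*(d + 7)^2) = d + 7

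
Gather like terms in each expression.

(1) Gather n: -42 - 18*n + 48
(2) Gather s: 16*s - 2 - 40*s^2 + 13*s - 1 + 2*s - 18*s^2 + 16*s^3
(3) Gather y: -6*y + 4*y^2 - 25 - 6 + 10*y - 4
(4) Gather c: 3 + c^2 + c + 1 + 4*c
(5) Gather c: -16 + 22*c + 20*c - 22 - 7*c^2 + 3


(1) = 6 - 18*n
(2) = 16*s^3 - 58*s^2 + 31*s - 3
(3) = 4*y^2 + 4*y - 35
(4) = c^2 + 5*c + 4
(5) = -7*c^2 + 42*c - 35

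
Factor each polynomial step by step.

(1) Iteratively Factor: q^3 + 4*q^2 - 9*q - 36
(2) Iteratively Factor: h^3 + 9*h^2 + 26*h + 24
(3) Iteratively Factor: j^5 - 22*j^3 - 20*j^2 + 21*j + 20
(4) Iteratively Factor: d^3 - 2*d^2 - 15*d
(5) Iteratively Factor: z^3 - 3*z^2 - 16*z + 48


(1) = (q - 3)*(q^2 + 7*q + 12) = (q - 3)*(q + 3)*(q + 4)
(2) = (h + 2)*(h^2 + 7*h + 12) = (h + 2)*(h + 3)*(h + 4)
(3) = (j + 1)*(j^4 - j^3 - 21*j^2 + j + 20) = (j - 1)*(j + 1)*(j^3 - 21*j - 20) = (j - 1)*(j + 1)^2*(j^2 - j - 20) = (j - 1)*(j + 1)^2*(j + 4)*(j - 5)
(4) = (d + 3)*(d^2 - 5*d) = (d - 5)*(d + 3)*(d)
(5) = (z - 4)*(z^2 + z - 12) = (z - 4)*(z - 3)*(z + 4)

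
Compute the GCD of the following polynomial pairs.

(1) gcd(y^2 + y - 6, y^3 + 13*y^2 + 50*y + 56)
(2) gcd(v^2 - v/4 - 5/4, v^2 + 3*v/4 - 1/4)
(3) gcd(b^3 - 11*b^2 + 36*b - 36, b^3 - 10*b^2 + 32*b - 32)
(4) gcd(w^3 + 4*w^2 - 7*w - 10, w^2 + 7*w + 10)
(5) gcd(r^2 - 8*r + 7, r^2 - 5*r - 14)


(1) = gcd((y - 2)*(y + 3), (y + 2)*(y + 4)*(y + 7)) = 1
(2) = gcd((v - 5/4)*(v + 1), (v - 1/4)*(v + 1)) = v + 1
(3) = b - 2
(4) = w + 5
(5) = r - 7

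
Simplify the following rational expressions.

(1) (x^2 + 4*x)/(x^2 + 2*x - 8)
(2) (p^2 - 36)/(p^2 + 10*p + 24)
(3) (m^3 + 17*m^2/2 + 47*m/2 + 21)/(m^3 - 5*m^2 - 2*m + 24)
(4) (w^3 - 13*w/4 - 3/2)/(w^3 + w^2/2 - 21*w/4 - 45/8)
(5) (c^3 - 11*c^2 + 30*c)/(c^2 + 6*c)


(1) = x/(x - 2)
(2) = (p - 6)/(p + 4)
(3) = (2*m^2 + 13*m + 21)/(2*m^2 - 14*m + 24)
(4) = (4*w^2 - 6*w - 4)/(4*w^2 - 4*w - 15)
(5) = (c^2 - 11*c + 30)/(c + 6)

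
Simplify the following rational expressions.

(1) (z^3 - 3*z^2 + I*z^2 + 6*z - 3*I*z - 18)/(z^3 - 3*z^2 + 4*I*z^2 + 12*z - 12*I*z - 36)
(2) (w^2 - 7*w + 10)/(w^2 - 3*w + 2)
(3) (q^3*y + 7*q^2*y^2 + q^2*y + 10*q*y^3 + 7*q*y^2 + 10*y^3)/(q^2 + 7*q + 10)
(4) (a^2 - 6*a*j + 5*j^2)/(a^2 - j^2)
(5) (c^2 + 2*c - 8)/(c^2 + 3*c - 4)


(1) = (z + 3*I)/(z + 6*I)
(2) = (w - 5)/(w - 1)
(3) = (q^3*y + 7*q^2*y^2 + q^2*y + 10*q*y^3 + 7*q*y^2 + 10*y^3)/(q^2 + 7*q + 10)
(4) = (a - 5*j)/(a + j)
(5) = (c - 2)/(c - 1)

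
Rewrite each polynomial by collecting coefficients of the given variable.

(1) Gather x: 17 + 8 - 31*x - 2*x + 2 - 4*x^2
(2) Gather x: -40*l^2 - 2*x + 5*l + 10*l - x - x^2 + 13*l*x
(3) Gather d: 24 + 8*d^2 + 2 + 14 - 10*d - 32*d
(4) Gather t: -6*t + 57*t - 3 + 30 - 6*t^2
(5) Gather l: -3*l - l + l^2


(1) = -4*x^2 - 33*x + 27
(2) = -40*l^2 + 15*l - x^2 + x*(13*l - 3)
(3) = 8*d^2 - 42*d + 40
(4) = -6*t^2 + 51*t + 27
(5) = l^2 - 4*l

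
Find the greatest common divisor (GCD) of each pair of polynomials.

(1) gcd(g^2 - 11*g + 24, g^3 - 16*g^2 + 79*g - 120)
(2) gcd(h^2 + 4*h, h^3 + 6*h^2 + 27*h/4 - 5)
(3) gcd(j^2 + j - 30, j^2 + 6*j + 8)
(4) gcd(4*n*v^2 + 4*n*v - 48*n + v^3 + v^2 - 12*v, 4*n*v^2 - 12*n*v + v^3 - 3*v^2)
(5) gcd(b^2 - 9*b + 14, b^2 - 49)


(1) = gcd((g - 8)*(g - 3), (g - 8)*(g - 5)*(g - 3)) = g^2 - 11*g + 24
(2) = gcd(h*(h + 4), (h - 1/2)*(h + 5/2)*(h + 4)) = h + 4
(3) = gcd((j - 5)*(j + 6), (j + 2)*(j + 4)) = 1
(4) = gcd((4*n + v)*(v - 3)*(v + 4), v*(4*n + v)*(v - 3)) = 4*n*v - 12*n + v^2 - 3*v
(5) = gcd((b - 7)*(b - 2), (b - 7)*(b + 7)) = b - 7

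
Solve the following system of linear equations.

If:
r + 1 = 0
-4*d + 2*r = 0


Then:
d = -1/2
r = -1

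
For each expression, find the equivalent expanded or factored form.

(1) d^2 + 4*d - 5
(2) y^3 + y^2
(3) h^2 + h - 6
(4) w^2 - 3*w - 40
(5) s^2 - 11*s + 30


(1) = (d - 1)*(d + 5)
(2) = y^2*(y + 1)
(3) = (h - 2)*(h + 3)
(4) = (w - 8)*(w + 5)
(5) = (s - 6)*(s - 5)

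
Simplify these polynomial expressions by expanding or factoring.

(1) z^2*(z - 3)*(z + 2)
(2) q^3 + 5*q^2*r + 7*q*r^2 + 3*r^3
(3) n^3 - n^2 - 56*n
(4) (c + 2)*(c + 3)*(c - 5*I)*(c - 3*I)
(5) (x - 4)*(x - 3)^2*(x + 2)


(1) = z^4 - z^3 - 6*z^2
(2) = (q + r)^2*(q + 3*r)
(3) = n*(n - 8)*(n + 7)
(4) = c^4 + 5*c^3 - 8*I*c^3 - 9*c^2 - 40*I*c^2 - 75*c - 48*I*c - 90
(5) = x^4 - 8*x^3 + 13*x^2 + 30*x - 72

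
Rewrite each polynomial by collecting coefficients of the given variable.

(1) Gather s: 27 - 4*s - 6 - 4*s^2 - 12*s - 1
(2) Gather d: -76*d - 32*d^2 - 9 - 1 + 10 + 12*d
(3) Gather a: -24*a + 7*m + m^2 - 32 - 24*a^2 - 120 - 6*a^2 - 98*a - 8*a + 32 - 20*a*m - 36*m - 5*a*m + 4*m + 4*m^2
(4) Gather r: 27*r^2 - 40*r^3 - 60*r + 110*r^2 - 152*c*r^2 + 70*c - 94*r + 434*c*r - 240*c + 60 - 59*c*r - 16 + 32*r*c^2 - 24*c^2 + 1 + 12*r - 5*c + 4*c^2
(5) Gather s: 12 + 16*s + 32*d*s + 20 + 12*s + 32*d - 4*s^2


(1) = -4*s^2 - 16*s + 20
(2) = -32*d^2 - 64*d
(3) = -30*a^2 + a*(-25*m - 130) + 5*m^2 - 25*m - 120
(4) = -20*c^2 - 175*c - 40*r^3 + r^2*(137 - 152*c) + r*(32*c^2 + 375*c - 142) + 45
(5) = 32*d - 4*s^2 + s*(32*d + 28) + 32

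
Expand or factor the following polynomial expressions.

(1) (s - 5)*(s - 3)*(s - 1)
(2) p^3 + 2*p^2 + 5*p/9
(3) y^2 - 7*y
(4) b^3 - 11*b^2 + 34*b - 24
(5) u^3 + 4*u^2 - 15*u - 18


(1) = s^3 - 9*s^2 + 23*s - 15
(2) = p*(p + 1/3)*(p + 5/3)
(3) = y*(y - 7)
(4) = (b - 6)*(b - 4)*(b - 1)
(5) = (u - 3)*(u + 1)*(u + 6)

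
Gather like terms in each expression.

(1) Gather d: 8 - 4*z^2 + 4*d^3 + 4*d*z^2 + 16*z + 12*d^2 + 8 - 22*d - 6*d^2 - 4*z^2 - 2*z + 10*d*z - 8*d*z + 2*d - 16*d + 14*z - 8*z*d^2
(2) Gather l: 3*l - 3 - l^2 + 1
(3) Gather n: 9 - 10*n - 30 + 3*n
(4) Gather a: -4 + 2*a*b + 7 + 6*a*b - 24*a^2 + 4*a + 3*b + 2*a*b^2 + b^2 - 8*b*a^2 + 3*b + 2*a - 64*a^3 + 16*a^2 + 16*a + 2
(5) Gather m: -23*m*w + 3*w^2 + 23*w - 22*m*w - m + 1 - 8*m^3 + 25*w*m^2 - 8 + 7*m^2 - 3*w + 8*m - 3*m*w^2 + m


(1) = 4*d^3 + d^2*(6 - 8*z) + d*(4*z^2 + 2*z - 36) - 8*z^2 + 28*z + 16
(2) = -l^2 + 3*l - 2
(3) = -7*n - 21
(4) = -64*a^3 + a^2*(-8*b - 8) + a*(2*b^2 + 8*b + 22) + b^2 + 6*b + 5
(5) = -8*m^3 + m^2*(25*w + 7) + m*(-3*w^2 - 45*w + 8) + 3*w^2 + 20*w - 7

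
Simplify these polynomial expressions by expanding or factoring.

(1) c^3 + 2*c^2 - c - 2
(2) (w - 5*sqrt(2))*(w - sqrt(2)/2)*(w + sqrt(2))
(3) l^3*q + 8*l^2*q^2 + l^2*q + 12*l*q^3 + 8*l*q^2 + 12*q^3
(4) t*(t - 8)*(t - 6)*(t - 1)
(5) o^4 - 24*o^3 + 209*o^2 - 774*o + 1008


(1) = (c - 1)*(c + 1)*(c + 2)
(2) = w^3 - 9*sqrt(2)*w^2/2 - 6*w + 5*sqrt(2)
(3) = (l + 2*q)*(l + 6*q)*(l*q + q)
(4) = t^4 - 15*t^3 + 62*t^2 - 48*t
(5) = (o - 8)*(o - 7)*(o - 6)*(o - 3)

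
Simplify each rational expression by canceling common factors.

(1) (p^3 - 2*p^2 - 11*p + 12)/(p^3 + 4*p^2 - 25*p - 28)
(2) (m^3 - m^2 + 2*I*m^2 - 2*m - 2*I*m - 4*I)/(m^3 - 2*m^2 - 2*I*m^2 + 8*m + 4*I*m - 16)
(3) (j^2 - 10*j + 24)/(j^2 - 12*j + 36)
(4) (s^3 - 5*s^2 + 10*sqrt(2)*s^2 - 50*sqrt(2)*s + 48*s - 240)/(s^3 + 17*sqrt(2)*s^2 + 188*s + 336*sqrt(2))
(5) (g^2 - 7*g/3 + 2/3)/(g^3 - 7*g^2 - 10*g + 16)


(1) = (p^2 + 2*p - 3)/(p^2 + 8*p + 7)
(2) = (m + 1)/(m - 4*I)
(3) = (j - 4)/(j - 6)
(4) = (s - 5)/(s + 7*sqrt(2))
(5) = (3*g^2 - 7*g + 2)/(3*g^3 - 21*g^2 - 30*g + 48)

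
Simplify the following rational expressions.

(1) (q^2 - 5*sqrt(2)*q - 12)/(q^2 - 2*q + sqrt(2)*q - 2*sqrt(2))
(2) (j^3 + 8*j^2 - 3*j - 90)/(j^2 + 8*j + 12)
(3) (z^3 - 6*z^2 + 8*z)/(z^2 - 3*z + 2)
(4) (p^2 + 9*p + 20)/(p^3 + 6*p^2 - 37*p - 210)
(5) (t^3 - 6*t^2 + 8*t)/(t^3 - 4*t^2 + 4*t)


(1) = (q - 6*sqrt(2))/(q - 2)
(2) = (j^2 + 2*j - 15)/(j + 2)
(3) = (z^2 - 4*z)/(z - 1)
(4) = (p + 4)/(p^2 + p - 42)
(5) = (t - 4)/(t - 2)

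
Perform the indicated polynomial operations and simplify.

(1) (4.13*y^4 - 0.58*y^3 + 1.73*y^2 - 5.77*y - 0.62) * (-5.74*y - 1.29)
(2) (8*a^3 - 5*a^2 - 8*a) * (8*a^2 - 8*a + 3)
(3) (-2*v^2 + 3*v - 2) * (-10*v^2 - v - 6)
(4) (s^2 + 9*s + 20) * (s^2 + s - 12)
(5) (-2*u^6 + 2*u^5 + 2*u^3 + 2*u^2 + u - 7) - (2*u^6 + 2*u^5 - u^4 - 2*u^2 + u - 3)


(1) = -23.7062*y^5 - 1.9985*y^4 - 9.182*y^3 + 30.8881*y^2 + 11.0021*y + 0.7998
(2) = 64*a^5 - 104*a^4 + 49*a^2 - 24*a
(3) = 20*v^4 - 28*v^3 + 29*v^2 - 16*v + 12
(4) = s^4 + 10*s^3 + 17*s^2 - 88*s - 240
(5) = -4*u^6 + u^4 + 2*u^3 + 4*u^2 - 4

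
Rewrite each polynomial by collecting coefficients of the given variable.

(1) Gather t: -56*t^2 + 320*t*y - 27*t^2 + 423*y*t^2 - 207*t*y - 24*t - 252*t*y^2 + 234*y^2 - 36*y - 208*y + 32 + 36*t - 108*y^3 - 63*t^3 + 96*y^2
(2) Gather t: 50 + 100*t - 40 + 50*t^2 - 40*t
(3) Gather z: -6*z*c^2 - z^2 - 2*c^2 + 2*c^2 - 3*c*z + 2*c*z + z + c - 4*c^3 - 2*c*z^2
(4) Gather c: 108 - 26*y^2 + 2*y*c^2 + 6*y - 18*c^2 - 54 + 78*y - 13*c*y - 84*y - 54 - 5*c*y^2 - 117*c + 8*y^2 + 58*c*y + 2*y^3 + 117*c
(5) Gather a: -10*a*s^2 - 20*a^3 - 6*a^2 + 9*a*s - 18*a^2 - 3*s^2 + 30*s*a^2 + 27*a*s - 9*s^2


(1) = -63*t^3 + t^2*(423*y - 83) + t*(-252*y^2 + 113*y + 12) - 108*y^3 + 330*y^2 - 244*y + 32
(2) = 50*t^2 + 60*t + 10
(3) = -4*c^3 + c + z^2*(-2*c - 1) + z*(-6*c^2 - c + 1)
(4) = c^2*(2*y - 18) + c*(-5*y^2 + 45*y) + 2*y^3 - 18*y^2
(5) = -20*a^3 + a^2*(30*s - 24) + a*(-10*s^2 + 36*s) - 12*s^2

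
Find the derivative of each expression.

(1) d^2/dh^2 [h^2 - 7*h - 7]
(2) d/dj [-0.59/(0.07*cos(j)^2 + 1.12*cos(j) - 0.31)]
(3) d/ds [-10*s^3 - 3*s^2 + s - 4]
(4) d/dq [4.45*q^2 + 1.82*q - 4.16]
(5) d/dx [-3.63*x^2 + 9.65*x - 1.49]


(1) = 2
(2) = -(0.0826*cos(j) + 0.6608)*sin(j)/(0.07*cos(j)^2 + 1.12*cos(j) - 0.31)^2
(3) = -30*s^2 - 6*s + 1
(4) = 8.9*q + 1.82
(5) = 9.65 - 7.26*x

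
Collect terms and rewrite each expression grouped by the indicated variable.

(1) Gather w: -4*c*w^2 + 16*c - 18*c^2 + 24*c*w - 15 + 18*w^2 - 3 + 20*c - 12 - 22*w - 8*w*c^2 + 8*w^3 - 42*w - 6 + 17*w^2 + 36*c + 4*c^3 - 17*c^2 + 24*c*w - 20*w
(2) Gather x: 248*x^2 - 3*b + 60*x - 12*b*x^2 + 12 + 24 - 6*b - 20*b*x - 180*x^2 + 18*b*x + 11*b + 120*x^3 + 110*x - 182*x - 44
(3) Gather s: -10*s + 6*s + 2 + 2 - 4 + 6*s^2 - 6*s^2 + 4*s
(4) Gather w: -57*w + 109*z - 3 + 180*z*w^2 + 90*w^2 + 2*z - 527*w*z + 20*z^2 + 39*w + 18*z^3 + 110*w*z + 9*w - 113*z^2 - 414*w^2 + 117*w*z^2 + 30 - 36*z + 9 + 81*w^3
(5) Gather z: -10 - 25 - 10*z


(1) = 4*c^3 - 35*c^2 + 72*c + 8*w^3 + w^2*(35 - 4*c) + w*(-8*c^2 + 48*c - 84) - 36
(2) = 2*b + 120*x^3 + x^2*(68 - 12*b) + x*(-2*b - 12) - 8
(3) = 0
(4) = 81*w^3 + w^2*(180*z - 324) + w*(117*z^2 - 417*z - 9) + 18*z^3 - 93*z^2 + 75*z + 36
(5) = -10*z - 35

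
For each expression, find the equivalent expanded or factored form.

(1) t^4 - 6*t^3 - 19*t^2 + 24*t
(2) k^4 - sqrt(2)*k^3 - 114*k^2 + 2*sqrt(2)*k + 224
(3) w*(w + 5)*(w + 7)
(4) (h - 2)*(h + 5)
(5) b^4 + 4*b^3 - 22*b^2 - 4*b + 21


(1) = t*(t - 8)*(t - 1)*(t + 3)
(2) = (k - 8*sqrt(2))*(k - sqrt(2))*(k + sqrt(2))*(k + 7*sqrt(2))
(3) = w^3 + 12*w^2 + 35*w
(4) = h^2 + 3*h - 10
(5) = (b - 3)*(b - 1)*(b + 1)*(b + 7)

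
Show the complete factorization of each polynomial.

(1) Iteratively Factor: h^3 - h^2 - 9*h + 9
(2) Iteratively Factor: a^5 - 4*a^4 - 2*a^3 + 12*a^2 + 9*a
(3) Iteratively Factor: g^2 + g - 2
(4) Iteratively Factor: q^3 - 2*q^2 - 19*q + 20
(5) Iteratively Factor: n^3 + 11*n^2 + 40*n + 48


(1) = (h - 1)*(h^2 - 9) = (h - 3)*(h - 1)*(h + 3)
(2) = (a - 3)*(a^4 - a^3 - 5*a^2 - 3*a) = a*(a - 3)*(a^3 - a^2 - 5*a - 3) = a*(a - 3)^2*(a^2 + 2*a + 1) = a*(a - 3)^2*(a + 1)*(a + 1)
(3) = (g + 2)*(g - 1)
(4) = (q - 5)*(q^2 + 3*q - 4) = (q - 5)*(q + 4)*(q - 1)
(5) = (n + 3)*(n^2 + 8*n + 16) = (n + 3)*(n + 4)*(n + 4)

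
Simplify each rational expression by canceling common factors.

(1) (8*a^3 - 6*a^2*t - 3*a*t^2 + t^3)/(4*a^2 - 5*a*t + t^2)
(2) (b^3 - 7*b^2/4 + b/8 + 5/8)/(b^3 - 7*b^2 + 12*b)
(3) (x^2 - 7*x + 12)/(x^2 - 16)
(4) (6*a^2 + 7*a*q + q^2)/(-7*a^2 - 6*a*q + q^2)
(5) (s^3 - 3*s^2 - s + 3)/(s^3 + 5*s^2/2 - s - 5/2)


(1) = 2*a + t
(2) = (8*b^3 - 14*b^2 + b + 5)/(8*b^3 - 56*b^2 + 96*b)
(3) = (x - 3)/(x + 4)
(4) = (6*a + q)/(-7*a + q)
(5) = (2*s - 6)/(2*s + 5)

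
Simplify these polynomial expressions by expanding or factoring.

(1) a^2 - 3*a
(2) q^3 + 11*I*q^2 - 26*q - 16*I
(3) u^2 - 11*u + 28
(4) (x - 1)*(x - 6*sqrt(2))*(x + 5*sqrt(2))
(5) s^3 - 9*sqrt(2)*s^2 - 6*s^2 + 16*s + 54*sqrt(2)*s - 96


(1) = a*(a - 3)
(2) = (q + I)*(q + 2*I)*(q + 8*I)
(3) = (u - 7)*(u - 4)
(4) = x^3 - sqrt(2)*x^2 - x^2 - 60*x + sqrt(2)*x + 60
(5) = (s - 6)*(s - 8*sqrt(2))*(s - sqrt(2))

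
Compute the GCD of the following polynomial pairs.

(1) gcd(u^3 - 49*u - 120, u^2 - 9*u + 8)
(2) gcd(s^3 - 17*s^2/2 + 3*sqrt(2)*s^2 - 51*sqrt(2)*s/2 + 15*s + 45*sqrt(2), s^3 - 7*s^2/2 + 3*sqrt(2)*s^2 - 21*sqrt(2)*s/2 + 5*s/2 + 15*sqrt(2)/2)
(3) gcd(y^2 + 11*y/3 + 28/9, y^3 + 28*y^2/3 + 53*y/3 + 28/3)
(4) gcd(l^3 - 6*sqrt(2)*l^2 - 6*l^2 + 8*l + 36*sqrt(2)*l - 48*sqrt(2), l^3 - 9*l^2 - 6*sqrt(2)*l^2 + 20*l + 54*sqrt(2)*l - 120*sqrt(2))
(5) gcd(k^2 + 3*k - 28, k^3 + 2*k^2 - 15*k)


(1) = gcd((u - 8)*(u + 3)*(u + 5), (u - 8)*(u - 1)) = u - 8
(2) = gcd((s - 6)*(s - 5/2)*(s + 3*sqrt(2)), (s - 5/2)*(s - 1)*(s + 3*sqrt(2))) = s^2 + s*(-5/2 + 3*sqrt(2)) - 15*sqrt(2)/2
(3) = y + 4/3
(4) = l^2 + l*(-6*sqrt(2) - 4) + 24*sqrt(2)
(5) = 1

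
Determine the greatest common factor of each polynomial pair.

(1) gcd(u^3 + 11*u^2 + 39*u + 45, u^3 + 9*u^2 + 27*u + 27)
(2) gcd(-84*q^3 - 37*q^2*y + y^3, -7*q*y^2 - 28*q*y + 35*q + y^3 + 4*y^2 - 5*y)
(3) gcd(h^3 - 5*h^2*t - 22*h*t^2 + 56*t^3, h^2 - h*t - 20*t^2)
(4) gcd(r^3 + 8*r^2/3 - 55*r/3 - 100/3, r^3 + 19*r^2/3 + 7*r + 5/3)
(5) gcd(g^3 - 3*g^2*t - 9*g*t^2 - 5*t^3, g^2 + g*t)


(1) = u^2 + 6*u + 9
(2) = gcd((-7*q + y)*(3*q + y)*(4*q + y), (-7*q + y)*(y - 1)*(y + 5)) = -7*q + y
(3) = h + 4*t
(4) = r + 5
(5) = gcd((g - 5*t)*(g + t)^2, g*(g + t)) = g + t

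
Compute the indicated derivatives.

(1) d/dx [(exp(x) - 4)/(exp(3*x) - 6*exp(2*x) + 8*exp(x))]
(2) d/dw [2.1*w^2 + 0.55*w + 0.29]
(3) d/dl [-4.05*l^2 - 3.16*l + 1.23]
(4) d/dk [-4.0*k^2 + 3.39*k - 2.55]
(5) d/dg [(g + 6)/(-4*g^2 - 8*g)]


(1) = 2*(1 - exp(x))*exp(-x)/(exp(2*x) - 4*exp(x) + 4)
(2) = 4.2*w + 0.55
(3) = -8.1*l - 3.16
(4) = 3.39 - 8.0*k
(5) = (g^2 + 12*g + 12)/(4*g^2*(g^2 + 4*g + 4))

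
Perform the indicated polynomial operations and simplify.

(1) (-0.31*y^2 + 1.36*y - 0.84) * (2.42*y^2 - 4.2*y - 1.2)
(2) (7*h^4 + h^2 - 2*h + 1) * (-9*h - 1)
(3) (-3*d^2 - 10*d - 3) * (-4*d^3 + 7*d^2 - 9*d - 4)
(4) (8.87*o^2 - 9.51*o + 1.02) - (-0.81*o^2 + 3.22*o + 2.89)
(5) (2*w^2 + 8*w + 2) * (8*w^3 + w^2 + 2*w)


(1) = -0.7502*y^4 + 4.5932*y^3 - 7.3728*y^2 + 1.896*y + 1.008
(2) = -63*h^5 - 7*h^4 - 9*h^3 + 17*h^2 - 7*h - 1
(3) = 12*d^5 + 19*d^4 - 31*d^3 + 81*d^2 + 67*d + 12
(4) = 9.68*o^2 - 12.73*o - 1.87
(5) = 16*w^5 + 66*w^4 + 28*w^3 + 18*w^2 + 4*w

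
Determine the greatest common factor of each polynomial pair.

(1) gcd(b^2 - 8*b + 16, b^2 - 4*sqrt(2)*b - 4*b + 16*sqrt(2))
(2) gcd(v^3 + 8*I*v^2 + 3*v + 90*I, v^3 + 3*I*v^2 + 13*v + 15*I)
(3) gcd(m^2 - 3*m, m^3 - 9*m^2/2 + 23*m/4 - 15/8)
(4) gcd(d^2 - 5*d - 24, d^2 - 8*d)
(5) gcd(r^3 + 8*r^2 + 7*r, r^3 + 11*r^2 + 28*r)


(1) = b - 4
(2) = v^2 + 2*I*v + 15
(3) = 1
(4) = gcd((d - 8)*(d + 3), d*(d - 8)) = d - 8
(5) = gcd(r*(r + 1)*(r + 7), r*(r + 4)*(r + 7)) = r^2 + 7*r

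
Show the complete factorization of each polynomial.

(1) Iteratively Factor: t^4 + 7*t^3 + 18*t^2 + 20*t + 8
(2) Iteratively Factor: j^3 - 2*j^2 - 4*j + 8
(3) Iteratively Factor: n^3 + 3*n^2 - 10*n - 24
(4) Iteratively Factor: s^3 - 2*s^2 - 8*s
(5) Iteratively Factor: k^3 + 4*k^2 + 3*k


(1) = (t + 2)*(t^3 + 5*t^2 + 8*t + 4) = (t + 2)^2*(t^2 + 3*t + 2) = (t + 1)*(t + 2)^2*(t + 2)
(2) = (j + 2)*(j^2 - 4*j + 4) = (j - 2)*(j + 2)*(j - 2)
(3) = (n + 4)*(n^2 - n - 6) = (n + 2)*(n + 4)*(n - 3)
(4) = (s + 2)*(s^2 - 4*s) = s*(s + 2)*(s - 4)
(5) = (k + 3)*(k^2 + k) = (k + 1)*(k + 3)*(k)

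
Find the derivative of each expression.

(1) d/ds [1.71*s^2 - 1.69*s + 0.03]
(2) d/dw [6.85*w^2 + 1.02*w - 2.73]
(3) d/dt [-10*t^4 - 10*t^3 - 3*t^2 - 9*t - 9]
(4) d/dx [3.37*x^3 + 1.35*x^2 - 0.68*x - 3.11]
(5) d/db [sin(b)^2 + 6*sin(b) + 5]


(1) = 3.42*s - 1.69
(2) = 13.7*w + 1.02
(3) = -40*t^3 - 30*t^2 - 6*t - 9
(4) = 10.11*x^2 + 2.7*x - 0.68
(5) = 2*(sin(b) + 3)*cos(b)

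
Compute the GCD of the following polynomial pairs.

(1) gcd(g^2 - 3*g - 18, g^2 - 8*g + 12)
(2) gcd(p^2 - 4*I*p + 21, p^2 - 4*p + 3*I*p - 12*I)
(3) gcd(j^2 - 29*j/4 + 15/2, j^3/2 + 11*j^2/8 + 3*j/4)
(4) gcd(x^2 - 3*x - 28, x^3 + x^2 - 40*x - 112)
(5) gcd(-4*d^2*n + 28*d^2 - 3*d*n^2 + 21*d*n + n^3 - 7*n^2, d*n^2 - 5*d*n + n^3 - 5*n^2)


(1) = g - 6
(2) = gcd((p - 7*I)*(p + 3*I), (p - 4)*(p + 3*I)) = p + 3*I
(3) = 1
(4) = gcd((x - 7)*(x + 4), (x - 7)*(x + 4)^2) = x^2 - 3*x - 28
(5) = gcd((-4*d + n)*(d + n)*(n - 7), n*(d + n)*(n - 5)) = d + n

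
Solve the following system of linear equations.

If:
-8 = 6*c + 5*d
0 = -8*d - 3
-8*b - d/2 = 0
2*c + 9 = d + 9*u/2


Then:
b = 3/128
c = -49/48
d = -3/8
u = 44/27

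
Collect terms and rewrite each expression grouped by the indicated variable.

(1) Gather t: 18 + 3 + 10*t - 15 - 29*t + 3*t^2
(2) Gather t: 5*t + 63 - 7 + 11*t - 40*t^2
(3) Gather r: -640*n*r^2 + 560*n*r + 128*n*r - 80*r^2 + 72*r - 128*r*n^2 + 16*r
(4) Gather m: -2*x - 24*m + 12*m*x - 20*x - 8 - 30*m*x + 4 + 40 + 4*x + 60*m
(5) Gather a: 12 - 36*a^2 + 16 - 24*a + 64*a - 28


(1) = 3*t^2 - 19*t + 6
(2) = -40*t^2 + 16*t + 56
(3) = r^2*(-640*n - 80) + r*(-128*n^2 + 688*n + 88)
(4) = m*(36 - 18*x) - 18*x + 36
(5) = -36*a^2 + 40*a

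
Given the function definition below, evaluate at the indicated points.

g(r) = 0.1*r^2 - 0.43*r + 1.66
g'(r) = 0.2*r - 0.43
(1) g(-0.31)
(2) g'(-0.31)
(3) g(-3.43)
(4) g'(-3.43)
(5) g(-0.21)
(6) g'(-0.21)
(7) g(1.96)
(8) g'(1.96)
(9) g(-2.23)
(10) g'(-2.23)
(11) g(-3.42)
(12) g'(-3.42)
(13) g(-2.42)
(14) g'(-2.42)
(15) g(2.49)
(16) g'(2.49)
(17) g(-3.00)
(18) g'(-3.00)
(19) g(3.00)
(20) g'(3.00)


(1) = 1.80
(2) = -0.49
(3) = 4.31
(4) = -1.12
(5) = 1.75
(6) = -0.47
(7) = 1.20
(8) = -0.04
(9) = 3.12
(10) = -0.88
(11) = 4.30
(12) = -1.11
(13) = 3.29
(14) = -0.91
(15) = 1.21
(16) = 0.07
(17) = 3.85
(18) = -1.03
(19) = 1.27
(20) = 0.17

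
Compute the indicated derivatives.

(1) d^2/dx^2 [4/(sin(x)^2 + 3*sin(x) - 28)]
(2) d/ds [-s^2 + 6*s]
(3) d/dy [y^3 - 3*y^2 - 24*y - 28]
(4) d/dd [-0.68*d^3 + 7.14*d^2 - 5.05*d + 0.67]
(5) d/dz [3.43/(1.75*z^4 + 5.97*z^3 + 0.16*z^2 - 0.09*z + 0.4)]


(1) = 4*(-4*sin(x)^4 - 9*sin(x)^3 - 115*sin(x)^2 - 66*sin(x) + 74)/(sin(x)^2 + 3*sin(x) - 28)^3
(2) = 6 - 2*s
(3) = 3*y^2 - 6*y - 24
(4) = -2.04*d^2 + 14.28*d - 5.05
(5) = (-24.01*z^3 - 61.4313*z^2 - 1.0976*z + 0.3087)/(1.75*z^4 + 5.97*z^3 + 0.16*z^2 - 0.09*z + 0.4)^2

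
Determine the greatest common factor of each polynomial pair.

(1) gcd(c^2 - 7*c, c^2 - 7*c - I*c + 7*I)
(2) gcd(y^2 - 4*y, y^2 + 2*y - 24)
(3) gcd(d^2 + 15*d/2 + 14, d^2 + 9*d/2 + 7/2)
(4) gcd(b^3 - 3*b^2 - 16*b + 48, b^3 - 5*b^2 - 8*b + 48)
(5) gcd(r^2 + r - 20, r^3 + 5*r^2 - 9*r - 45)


(1) = c - 7
(2) = gcd(y*(y - 4), (y - 4)*(y + 6)) = y - 4
(3) = gcd((d + 7/2)*(d + 4), (d + 1)*(d + 7/2)) = d + 7/2
(4) = gcd((b - 4)*(b - 3)*(b + 4), (b - 4)^2*(b + 3)) = b - 4
(5) = gcd((r - 4)*(r + 5), (r - 3)*(r + 3)*(r + 5)) = r + 5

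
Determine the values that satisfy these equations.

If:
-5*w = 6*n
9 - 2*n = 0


Then:
n = 9/2
w = -27/5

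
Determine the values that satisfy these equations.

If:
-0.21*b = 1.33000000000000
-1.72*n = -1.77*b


Then:
b = -6.33
n = -6.52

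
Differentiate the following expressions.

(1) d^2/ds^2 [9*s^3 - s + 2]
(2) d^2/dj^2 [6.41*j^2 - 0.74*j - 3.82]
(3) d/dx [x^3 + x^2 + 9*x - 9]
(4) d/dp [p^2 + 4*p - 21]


(1) = 54*s
(2) = 12.8200000000000
(3) = 3*x^2 + 2*x + 9
(4) = 2*p + 4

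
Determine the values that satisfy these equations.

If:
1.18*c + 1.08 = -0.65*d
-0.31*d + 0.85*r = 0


Then:
c = -1.51038819026791*r - 0.915254237288136
d = 2.74193548387097*r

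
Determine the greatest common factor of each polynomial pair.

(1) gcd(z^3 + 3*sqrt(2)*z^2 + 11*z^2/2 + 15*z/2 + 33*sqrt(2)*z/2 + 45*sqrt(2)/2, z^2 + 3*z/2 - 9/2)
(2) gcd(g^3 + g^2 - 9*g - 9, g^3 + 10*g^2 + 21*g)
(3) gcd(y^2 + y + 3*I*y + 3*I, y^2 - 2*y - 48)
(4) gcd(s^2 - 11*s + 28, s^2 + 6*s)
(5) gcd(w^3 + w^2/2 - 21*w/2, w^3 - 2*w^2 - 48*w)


(1) = z + 3
(2) = gcd((g - 3)*(g + 1)*(g + 3), g*(g + 3)*(g + 7)) = g + 3
(3) = gcd((y + 1)*(y + 3*I), (y - 8)*(y + 6)) = 1
(4) = gcd((s - 7)*(s - 4), s*(s + 6)) = 1
(5) = w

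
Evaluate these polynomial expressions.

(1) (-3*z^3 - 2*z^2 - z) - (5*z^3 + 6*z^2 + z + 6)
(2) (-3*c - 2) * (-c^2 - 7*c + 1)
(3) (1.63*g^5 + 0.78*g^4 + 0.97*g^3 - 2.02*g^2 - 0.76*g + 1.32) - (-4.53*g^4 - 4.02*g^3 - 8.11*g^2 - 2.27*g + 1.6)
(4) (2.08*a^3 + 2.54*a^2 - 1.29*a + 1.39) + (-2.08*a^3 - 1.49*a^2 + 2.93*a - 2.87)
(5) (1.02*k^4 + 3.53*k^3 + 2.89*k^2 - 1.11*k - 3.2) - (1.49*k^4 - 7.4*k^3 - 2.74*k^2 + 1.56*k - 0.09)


(1) = -8*z^3 - 8*z^2 - 2*z - 6
(2) = 3*c^3 + 23*c^2 + 11*c - 2
(3) = 1.63*g^5 + 5.31*g^4 + 4.99*g^3 + 6.09*g^2 + 1.51*g - 0.28
(4) = 1.05*a^2 + 1.64*a - 1.48
(5) = -0.47*k^4 + 10.93*k^3 + 5.63*k^2 - 2.67*k - 3.11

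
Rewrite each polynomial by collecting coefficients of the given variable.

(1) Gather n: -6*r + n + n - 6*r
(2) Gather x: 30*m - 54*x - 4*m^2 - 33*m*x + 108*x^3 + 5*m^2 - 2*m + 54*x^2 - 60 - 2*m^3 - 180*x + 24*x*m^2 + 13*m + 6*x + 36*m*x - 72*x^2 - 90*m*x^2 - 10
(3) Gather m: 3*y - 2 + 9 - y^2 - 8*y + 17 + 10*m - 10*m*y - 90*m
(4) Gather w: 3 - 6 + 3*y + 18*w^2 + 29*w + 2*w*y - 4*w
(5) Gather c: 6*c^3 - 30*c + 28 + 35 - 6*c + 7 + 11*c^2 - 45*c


(1) = 2*n - 12*r
(2) = -2*m^3 + m^2 + 41*m + 108*x^3 + x^2*(-90*m - 18) + x*(24*m^2 + 3*m - 228) - 70
(3) = m*(-10*y - 80) - y^2 - 5*y + 24
(4) = 18*w^2 + w*(2*y + 25) + 3*y - 3
(5) = 6*c^3 + 11*c^2 - 81*c + 70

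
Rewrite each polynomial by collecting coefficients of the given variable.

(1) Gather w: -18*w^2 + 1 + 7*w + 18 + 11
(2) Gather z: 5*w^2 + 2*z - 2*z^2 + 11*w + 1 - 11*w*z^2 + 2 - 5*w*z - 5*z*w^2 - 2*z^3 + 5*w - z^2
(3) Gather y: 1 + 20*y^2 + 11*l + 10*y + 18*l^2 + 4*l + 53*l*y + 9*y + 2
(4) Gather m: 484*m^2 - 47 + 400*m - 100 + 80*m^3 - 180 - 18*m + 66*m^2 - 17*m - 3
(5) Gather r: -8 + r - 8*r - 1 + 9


(1) = -18*w^2 + 7*w + 30
(2) = 5*w^2 + 16*w - 2*z^3 + z^2*(-11*w - 3) + z*(-5*w^2 - 5*w + 2) + 3
(3) = 18*l^2 + 15*l + 20*y^2 + y*(53*l + 19) + 3
(4) = 80*m^3 + 550*m^2 + 365*m - 330
(5) = -7*r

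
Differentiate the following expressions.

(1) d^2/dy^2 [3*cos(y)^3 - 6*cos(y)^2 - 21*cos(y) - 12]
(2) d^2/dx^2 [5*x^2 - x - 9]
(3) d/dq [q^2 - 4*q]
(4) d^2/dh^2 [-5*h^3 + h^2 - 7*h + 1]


(1) = 75*cos(y)/4 + 12*cos(2*y) - 27*cos(3*y)/4
(2) = 10
(3) = 2*q - 4
(4) = 2 - 30*h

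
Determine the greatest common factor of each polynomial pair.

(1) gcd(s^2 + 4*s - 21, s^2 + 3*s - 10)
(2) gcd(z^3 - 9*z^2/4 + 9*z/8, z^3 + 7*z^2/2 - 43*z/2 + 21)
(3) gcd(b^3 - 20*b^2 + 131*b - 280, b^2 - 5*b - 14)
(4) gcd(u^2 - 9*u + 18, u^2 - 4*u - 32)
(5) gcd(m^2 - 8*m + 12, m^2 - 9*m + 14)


(1) = 1
(2) = z - 3/2
(3) = b - 7
(4) = 1
(5) = gcd((m - 6)*(m - 2), (m - 7)*(m - 2)) = m - 2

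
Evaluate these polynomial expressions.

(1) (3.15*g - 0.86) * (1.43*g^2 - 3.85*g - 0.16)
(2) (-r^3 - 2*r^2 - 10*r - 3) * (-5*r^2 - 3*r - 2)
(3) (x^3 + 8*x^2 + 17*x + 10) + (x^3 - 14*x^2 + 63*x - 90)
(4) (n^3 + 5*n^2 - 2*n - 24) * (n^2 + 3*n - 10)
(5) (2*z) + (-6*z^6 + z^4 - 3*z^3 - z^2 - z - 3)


(1) = 4.5045*g^3 - 13.3573*g^2 + 2.807*g + 0.1376
(2) = 5*r^5 + 13*r^4 + 58*r^3 + 49*r^2 + 29*r + 6
(3) = 2*x^3 - 6*x^2 + 80*x - 80
(4) = n^5 + 8*n^4 + 3*n^3 - 80*n^2 - 52*n + 240
(5) = -6*z^6 + z^4 - 3*z^3 - z^2 + z - 3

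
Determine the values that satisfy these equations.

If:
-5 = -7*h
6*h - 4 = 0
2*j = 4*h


Then:
No Solution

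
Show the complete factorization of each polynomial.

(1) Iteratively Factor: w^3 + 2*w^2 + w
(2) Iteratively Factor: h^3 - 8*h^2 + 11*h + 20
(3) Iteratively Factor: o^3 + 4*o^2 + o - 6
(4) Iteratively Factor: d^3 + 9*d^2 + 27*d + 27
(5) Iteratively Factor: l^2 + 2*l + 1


(1) = (w)*(w^2 + 2*w + 1) = w*(w + 1)*(w + 1)
(2) = (h - 4)*(h^2 - 4*h - 5) = (h - 5)*(h - 4)*(h + 1)
(3) = (o + 2)*(o^2 + 2*o - 3) = (o + 2)*(o + 3)*(o - 1)
(4) = (d + 3)*(d^2 + 6*d + 9) = (d + 3)^2*(d + 3)
(5) = (l + 1)*(l + 1)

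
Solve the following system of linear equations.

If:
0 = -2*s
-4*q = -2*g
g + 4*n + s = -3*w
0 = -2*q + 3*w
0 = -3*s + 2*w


Then:
g = 0
n = 0
q = 0
s = 0
w = 0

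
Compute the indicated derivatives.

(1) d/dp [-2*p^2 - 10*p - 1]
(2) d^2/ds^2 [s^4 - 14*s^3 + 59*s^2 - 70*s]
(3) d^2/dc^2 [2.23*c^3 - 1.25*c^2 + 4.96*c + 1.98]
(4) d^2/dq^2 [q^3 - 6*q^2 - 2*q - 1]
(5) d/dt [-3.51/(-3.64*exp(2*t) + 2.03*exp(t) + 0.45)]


(1) = -4*p - 10
(2) = 12*s^2 - 84*s + 118
(3) = 13.38*c - 2.5
(4) = 6*q - 12
(5) = (7.1253 - 25.5528*exp(t))*exp(t)/(-3.64*exp(2*t) + 2.03*exp(t) + 0.45)^2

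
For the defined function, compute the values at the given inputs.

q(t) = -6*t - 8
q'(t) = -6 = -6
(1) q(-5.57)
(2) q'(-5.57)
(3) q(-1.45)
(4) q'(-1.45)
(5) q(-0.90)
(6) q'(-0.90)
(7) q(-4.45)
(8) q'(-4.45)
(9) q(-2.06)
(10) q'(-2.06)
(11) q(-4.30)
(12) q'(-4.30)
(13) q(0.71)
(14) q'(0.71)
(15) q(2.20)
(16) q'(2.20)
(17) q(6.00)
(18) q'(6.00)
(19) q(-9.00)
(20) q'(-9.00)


(1) = 25.42
(2) = -6.00
(3) = 0.70
(4) = -6.00
(5) = -2.60
(6) = -6.00
(7) = 18.70
(8) = -6.00
(9) = 4.36
(10) = -6.00
(11) = 17.80
(12) = -6.00
(13) = -12.26
(14) = -6.00
(15) = -21.20
(16) = -6.00
(17) = -44.00
(18) = -6.00
(19) = 46.00
(20) = -6.00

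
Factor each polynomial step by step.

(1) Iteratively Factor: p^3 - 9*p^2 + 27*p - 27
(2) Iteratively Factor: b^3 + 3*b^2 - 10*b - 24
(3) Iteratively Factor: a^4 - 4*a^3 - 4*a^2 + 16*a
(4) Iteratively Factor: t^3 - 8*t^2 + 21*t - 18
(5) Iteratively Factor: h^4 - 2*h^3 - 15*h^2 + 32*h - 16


(1) = (p - 3)*(p^2 - 6*p + 9) = (p - 3)^2*(p - 3)
(2) = (b + 2)*(b^2 + b - 12) = (b + 2)*(b + 4)*(b - 3)
(3) = (a)*(a^3 - 4*a^2 - 4*a + 16) = a*(a + 2)*(a^2 - 6*a + 8) = a*(a - 2)*(a + 2)*(a - 4)
(4) = (t - 2)*(t^2 - 6*t + 9) = (t - 3)*(t - 2)*(t - 3)
(5) = (h - 1)*(h^3 - h^2 - 16*h + 16) = (h - 1)*(h + 4)*(h^2 - 5*h + 4) = (h - 4)*(h - 1)*(h + 4)*(h - 1)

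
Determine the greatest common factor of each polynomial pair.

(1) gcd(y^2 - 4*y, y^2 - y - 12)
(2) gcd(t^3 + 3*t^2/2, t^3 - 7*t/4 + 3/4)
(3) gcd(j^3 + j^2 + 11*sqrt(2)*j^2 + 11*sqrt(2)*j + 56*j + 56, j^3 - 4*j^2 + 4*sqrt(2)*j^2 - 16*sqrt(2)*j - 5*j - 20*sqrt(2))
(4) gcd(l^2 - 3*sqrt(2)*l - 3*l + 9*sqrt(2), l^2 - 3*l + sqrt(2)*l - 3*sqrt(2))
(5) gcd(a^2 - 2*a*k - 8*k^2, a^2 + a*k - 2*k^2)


(1) = y - 4
(2) = gcd(t^2*(t + 3/2), (t - 1)*(t - 1/2)*(t + 3/2)) = t + 3/2
(3) = j^2 + j*(1 + 4*sqrt(2)) + 4*sqrt(2)
(4) = gcd((l - 3)*(l - 3*sqrt(2)), (l - 3)*(l + sqrt(2))) = l - 3
(5) = gcd((a - 4*k)*(a + 2*k), (a - k)*(a + 2*k)) = a + 2*k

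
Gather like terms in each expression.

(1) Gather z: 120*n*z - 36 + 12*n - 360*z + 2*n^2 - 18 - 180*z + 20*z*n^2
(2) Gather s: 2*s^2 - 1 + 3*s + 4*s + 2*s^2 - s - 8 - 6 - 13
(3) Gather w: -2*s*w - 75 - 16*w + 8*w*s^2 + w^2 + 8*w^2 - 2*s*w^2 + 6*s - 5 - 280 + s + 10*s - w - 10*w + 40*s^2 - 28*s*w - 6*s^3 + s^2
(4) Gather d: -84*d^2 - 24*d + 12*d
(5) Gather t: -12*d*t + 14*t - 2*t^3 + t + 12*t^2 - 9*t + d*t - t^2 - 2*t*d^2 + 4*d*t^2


(1) = 2*n^2 + 12*n + z*(20*n^2 + 120*n - 540) - 54
(2) = 4*s^2 + 6*s - 28
(3) = -6*s^3 + 41*s^2 + 17*s + w^2*(9 - 2*s) + w*(8*s^2 - 30*s - 27) - 360
(4) = -84*d^2 - 12*d
(5) = -2*t^3 + t^2*(4*d + 11) + t*(-2*d^2 - 11*d + 6)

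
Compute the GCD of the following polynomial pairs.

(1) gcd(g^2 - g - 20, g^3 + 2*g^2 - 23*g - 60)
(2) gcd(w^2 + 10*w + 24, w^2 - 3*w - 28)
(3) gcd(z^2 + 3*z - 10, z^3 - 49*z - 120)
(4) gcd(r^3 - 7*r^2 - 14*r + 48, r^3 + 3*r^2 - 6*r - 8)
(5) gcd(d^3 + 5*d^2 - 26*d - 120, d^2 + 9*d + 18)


(1) = g^2 - g - 20
(2) = gcd((w + 4)*(w + 6), (w - 7)*(w + 4)) = w + 4
(3) = z + 5
(4) = r - 2
(5) = d + 6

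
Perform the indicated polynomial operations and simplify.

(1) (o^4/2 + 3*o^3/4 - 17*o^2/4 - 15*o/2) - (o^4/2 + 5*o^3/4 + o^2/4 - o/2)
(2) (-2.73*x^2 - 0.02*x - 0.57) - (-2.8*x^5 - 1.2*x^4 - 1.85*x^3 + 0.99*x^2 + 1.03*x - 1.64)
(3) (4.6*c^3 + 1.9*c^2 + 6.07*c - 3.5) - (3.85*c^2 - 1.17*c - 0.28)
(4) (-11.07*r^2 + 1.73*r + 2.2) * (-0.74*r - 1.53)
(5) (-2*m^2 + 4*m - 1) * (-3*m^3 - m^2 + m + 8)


(1) = -o^3/2 - 9*o^2/2 - 7*o
(2) = 2.8*x^5 + 1.2*x^4 + 1.85*x^3 - 3.72*x^2 - 1.05*x + 1.07
(3) = 4.6*c^3 - 1.95*c^2 + 7.24*c - 3.22
(4) = 8.1918*r^3 + 15.6569*r^2 - 4.2749*r - 3.366
(5) = 6*m^5 - 10*m^4 - 3*m^3 - 11*m^2 + 31*m - 8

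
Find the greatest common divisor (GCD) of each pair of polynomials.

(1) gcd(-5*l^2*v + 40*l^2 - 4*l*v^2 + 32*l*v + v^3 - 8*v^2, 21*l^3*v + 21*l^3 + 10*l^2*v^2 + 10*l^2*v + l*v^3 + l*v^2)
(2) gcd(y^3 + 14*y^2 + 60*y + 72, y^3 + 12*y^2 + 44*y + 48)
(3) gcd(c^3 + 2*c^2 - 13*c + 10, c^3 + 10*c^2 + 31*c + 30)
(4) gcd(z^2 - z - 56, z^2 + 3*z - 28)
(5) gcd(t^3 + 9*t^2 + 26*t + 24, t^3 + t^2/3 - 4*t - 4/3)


(1) = gcd((-5*l + v)*(l + v)*(v - 8), (3*l + v)*(7*l + v)*(l*v + l)) = 1
(2) = gcd((y + 2)*(y + 6)^2, (y + 2)*(y + 4)*(y + 6)) = y^2 + 8*y + 12
(3) = c + 5
(4) = gcd((z - 8)*(z + 7), (z - 4)*(z + 7)) = z + 7
(5) = t + 2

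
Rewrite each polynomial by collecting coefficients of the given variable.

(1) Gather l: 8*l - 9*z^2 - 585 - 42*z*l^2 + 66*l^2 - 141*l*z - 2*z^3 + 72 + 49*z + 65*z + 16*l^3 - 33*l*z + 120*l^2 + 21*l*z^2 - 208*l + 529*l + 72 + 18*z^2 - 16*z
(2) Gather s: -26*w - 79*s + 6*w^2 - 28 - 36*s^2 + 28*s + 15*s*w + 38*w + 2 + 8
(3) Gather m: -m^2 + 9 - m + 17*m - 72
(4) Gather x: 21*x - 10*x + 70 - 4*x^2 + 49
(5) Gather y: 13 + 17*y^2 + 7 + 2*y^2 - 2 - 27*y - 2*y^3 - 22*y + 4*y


(1) = 16*l^3 + l^2*(186 - 42*z) + l*(21*z^2 - 174*z + 329) - 2*z^3 + 9*z^2 + 98*z - 441
(2) = -36*s^2 + s*(15*w - 51) + 6*w^2 + 12*w - 18
(3) = -m^2 + 16*m - 63
(4) = -4*x^2 + 11*x + 119
(5) = -2*y^3 + 19*y^2 - 45*y + 18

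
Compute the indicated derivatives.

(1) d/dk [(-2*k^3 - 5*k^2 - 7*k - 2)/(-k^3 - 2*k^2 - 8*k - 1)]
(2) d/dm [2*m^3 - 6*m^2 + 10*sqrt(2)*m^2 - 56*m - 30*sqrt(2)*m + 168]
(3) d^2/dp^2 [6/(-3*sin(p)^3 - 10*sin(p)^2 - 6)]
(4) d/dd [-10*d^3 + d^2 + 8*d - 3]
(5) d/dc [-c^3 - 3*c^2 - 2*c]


(1) = (-k^4 + 18*k^3 + 26*k^2 + 2*k - 9)/(k^6 + 4*k^5 + 20*k^4 + 34*k^3 + 68*k^2 + 16*k + 1)
(2) = 6*m^2 - 12*m + 20*sqrt(2)*m - 56 - 30*sqrt(2)
(3) = 6*(81*sin(p)^6 + 330*sin(p)^5 + 292*sin(p)^4 - 642*sin(p)^3 - 840*sin(p)^2 + 108*sin(p) + 120)/(3*sin(p)^3 + 10*sin(p)^2 + 6)^3
(4) = -30*d^2 + 2*d + 8
(5) = -3*c^2 - 6*c - 2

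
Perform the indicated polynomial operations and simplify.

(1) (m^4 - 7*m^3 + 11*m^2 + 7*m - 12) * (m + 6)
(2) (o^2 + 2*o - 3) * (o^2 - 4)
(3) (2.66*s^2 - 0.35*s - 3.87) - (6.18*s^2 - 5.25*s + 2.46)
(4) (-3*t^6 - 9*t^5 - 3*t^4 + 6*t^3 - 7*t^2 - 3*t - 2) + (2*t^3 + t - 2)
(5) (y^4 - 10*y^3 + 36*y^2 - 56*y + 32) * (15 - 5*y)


(1) = m^5 - m^4 - 31*m^3 + 73*m^2 + 30*m - 72
(2) = o^4 + 2*o^3 - 7*o^2 - 8*o + 12
(3) = -3.52*s^2 + 4.9*s - 6.33
(4) = -3*t^6 - 9*t^5 - 3*t^4 + 8*t^3 - 7*t^2 - 2*t - 4
(5) = -5*y^5 + 65*y^4 - 330*y^3 + 820*y^2 - 1000*y + 480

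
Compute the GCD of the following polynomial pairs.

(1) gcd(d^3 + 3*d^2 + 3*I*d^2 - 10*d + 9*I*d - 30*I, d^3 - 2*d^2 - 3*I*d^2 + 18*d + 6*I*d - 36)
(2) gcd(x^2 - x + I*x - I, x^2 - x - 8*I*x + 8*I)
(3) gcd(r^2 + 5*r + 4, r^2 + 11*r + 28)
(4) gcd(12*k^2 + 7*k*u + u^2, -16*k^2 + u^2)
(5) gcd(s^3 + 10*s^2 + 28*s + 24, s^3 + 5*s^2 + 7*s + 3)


(1) = d^2 + d*(-2 + 3*I) - 6*I
(2) = x - 1
(3) = r + 4
(4) = 4*k + u
(5) = 1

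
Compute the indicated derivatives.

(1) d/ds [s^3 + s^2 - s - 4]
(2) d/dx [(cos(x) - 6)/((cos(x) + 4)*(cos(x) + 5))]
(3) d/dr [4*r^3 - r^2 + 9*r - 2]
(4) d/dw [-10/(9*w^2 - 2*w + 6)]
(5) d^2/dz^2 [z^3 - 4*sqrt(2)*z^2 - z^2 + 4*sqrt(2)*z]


(1) = 3*s^2 + 2*s - 1
(2) = (cos(x)^2 - 12*cos(x) - 74)*sin(x)/((cos(x) + 4)^2*(cos(x) + 5)^2)
(3) = 12*r^2 - 2*r + 9
(4) = 20*(9*w - 1)/(9*w^2 - 2*w + 6)^2
(5) = 6*z - 8*sqrt(2) - 2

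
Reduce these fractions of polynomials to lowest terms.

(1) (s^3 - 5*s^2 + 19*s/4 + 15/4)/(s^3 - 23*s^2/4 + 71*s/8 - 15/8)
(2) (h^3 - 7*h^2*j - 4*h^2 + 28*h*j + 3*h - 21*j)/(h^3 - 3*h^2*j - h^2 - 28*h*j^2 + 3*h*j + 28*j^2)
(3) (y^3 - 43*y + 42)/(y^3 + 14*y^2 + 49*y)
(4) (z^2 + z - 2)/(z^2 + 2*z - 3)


(1) = (4*s + 2)/(4*s - 1)
(2) = (h - 3)/(h + 4*j)
(3) = (y^2 - 7*y + 6)/(y^2 + 7*y)
(4) = (z + 2)/(z + 3)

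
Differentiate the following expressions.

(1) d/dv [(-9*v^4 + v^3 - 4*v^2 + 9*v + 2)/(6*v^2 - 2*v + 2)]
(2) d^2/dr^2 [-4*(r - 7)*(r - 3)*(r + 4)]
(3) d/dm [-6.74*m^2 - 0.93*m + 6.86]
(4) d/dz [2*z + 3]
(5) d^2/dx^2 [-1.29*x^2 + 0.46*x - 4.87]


(1) = (-54*v^5 + 30*v^4 - 38*v^3 - 20*v^2 - 20*v + 11)/(2*(9*v^4 - 6*v^3 + 7*v^2 - 2*v + 1))
(2) = 48 - 24*r
(3) = -13.48*m - 0.93
(4) = 2
(5) = -2.58000000000000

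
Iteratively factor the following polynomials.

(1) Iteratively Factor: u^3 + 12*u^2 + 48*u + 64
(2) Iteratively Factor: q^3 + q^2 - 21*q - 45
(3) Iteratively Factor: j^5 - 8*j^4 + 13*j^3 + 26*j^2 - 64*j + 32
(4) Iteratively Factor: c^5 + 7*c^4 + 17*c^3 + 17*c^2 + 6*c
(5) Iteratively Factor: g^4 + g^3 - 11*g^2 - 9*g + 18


(1) = (u + 4)*(u^2 + 8*u + 16) = (u + 4)^2*(u + 4)
(2) = (q + 3)*(q^2 - 2*q - 15) = (q - 5)*(q + 3)*(q + 3)
(3) = (j - 1)*(j^4 - 7*j^3 + 6*j^2 + 32*j - 32) = (j - 1)*(j + 2)*(j^3 - 9*j^2 + 24*j - 16) = (j - 4)*(j - 1)*(j + 2)*(j^2 - 5*j + 4) = (j - 4)*(j - 1)^2*(j + 2)*(j - 4)
(4) = (c + 1)*(c^4 + 6*c^3 + 11*c^2 + 6*c) = (c + 1)^2*(c^3 + 5*c^2 + 6*c) = c*(c + 1)^2*(c^2 + 5*c + 6) = c*(c + 1)^2*(c + 2)*(c + 3)
(5) = (g + 3)*(g^3 - 2*g^2 - 5*g + 6) = (g - 1)*(g + 3)*(g^2 - g - 6) = (g - 1)*(g + 2)*(g + 3)*(g - 3)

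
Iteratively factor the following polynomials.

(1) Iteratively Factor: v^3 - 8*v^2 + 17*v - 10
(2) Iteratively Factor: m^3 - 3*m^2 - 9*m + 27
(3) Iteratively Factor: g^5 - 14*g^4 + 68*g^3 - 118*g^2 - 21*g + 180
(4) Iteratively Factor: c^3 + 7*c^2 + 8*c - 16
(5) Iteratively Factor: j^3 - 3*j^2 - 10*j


(1) = (v - 1)*(v^2 - 7*v + 10) = (v - 2)*(v - 1)*(v - 5)
(2) = (m - 3)*(m^2 - 9) = (m - 3)^2*(m + 3)
(3) = (g - 5)*(g^4 - 9*g^3 + 23*g^2 - 3*g - 36) = (g - 5)*(g - 4)*(g^3 - 5*g^2 + 3*g + 9) = (g - 5)*(g - 4)*(g - 3)*(g^2 - 2*g - 3) = (g - 5)*(g - 4)*(g - 3)*(g + 1)*(g - 3)
(4) = (c - 1)*(c^2 + 8*c + 16) = (c - 1)*(c + 4)*(c + 4)
(5) = (j + 2)*(j^2 - 5*j) = j*(j + 2)*(j - 5)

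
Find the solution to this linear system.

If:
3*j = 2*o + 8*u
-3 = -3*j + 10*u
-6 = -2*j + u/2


Then:
j = 117/37
o = 159/74
u = 24/37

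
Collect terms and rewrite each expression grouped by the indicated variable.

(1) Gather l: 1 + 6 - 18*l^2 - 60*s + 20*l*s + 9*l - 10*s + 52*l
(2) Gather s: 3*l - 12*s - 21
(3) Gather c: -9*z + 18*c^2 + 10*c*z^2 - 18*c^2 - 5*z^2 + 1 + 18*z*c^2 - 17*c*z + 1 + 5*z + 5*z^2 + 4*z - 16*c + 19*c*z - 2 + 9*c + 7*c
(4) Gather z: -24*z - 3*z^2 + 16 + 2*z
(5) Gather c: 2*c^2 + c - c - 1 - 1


(1) = -18*l^2 + l*(20*s + 61) - 70*s + 7
(2) = 3*l - 12*s - 21
(3) = 18*c^2*z + c*(10*z^2 + 2*z)
(4) = -3*z^2 - 22*z + 16
(5) = 2*c^2 - 2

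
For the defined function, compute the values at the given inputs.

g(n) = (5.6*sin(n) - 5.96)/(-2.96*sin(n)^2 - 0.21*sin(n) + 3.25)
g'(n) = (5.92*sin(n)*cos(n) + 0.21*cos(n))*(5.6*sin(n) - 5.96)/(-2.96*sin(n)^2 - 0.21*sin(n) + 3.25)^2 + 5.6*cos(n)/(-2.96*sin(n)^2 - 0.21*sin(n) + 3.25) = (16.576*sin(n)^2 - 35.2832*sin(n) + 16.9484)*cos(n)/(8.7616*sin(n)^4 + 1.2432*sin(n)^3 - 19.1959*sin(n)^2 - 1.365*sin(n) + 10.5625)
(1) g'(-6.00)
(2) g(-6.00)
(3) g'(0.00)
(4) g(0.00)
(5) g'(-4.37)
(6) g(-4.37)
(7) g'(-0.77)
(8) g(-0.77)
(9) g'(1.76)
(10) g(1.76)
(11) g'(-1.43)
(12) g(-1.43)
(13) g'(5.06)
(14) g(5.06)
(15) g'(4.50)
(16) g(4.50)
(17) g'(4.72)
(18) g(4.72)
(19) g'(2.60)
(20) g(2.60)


(1) = 0.92
(2) = -1.48
(3) = 1.60
(4) = -1.83
(5) = 2.92
(6) = -1.61
(7) = 9.24
(8) = -5.03
(9) = 9.08
(10) = -2.44
(11) = 30.90
(12) = -20.68
(13) = 31.96
(14) = -13.51
(15) = -36.10
(16) = -18.24
(17) = 2.09
(18) = -23.11
(19) = -0.49
(20) = -1.30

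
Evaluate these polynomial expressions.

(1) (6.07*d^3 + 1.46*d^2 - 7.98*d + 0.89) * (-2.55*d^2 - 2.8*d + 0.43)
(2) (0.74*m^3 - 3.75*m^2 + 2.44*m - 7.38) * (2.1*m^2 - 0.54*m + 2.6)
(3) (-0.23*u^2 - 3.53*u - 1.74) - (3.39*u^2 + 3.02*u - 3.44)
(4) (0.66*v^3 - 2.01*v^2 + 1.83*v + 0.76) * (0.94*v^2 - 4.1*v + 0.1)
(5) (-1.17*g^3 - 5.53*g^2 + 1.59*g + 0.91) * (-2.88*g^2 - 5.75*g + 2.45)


(1) = -15.4785*d^5 - 20.719*d^4 + 18.8711*d^3 + 20.7023*d^2 - 5.9234*d + 0.3827
(2) = 1.554*m^5 - 8.2746*m^4 + 9.073*m^3 - 26.5656*m^2 + 10.3292*m - 19.188
(3) = -3.62*u^2 - 6.55*u + 1.7
(4) = 0.6204*v^5 - 4.5954*v^4 + 10.0272*v^3 - 6.9896*v^2 - 2.933*v + 0.076
(5) = 3.3696*g^5 + 22.6539*g^4 + 24.3518*g^3 - 25.3118*g^2 - 1.337*g + 2.2295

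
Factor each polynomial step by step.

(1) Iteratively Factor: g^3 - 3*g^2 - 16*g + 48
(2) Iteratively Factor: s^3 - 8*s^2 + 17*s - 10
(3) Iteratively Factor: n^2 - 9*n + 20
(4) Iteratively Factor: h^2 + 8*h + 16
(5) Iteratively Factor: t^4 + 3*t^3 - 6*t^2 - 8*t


(1) = (g + 4)*(g^2 - 7*g + 12) = (g - 4)*(g + 4)*(g - 3)
(2) = (s - 2)*(s^2 - 6*s + 5) = (s - 5)*(s - 2)*(s - 1)
(3) = (n - 4)*(n - 5)
(4) = (h + 4)*(h + 4)
(5) = (t + 1)*(t^3 + 2*t^2 - 8*t) = (t + 1)*(t + 4)*(t^2 - 2*t) = (t - 2)*(t + 1)*(t + 4)*(t)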